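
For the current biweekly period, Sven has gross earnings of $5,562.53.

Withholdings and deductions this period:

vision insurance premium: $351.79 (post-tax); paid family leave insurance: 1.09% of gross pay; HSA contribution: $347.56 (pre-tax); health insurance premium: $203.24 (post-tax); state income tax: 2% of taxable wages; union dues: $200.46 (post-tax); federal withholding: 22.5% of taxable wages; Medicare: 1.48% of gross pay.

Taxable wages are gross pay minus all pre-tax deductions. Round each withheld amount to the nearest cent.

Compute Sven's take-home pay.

$3,038.85

HSA contribution: $347.56
Taxable wages = $5,562.53 − $347.56 = $5,214.97
Federal withholding: $5,214.97 × 0.225 = $1,173.37
State income tax: $5,214.97 × 0.02 = $104.30
Medicare: $5,562.53 × 0.0148 = $82.33
Paid family leave insurance: $5,562.53 × 0.0109 = $60.63
Health insurance premium: $203.24
Vision insurance premium: $351.79
Union dues: $200.46
Total deductions = $347.56 + $1,173.37 + $104.30 + $82.33 + $60.63 + $203.24 + $351.79 + $200.46 = $2,523.68
Net pay = $5,562.53 − $2,523.68 = $3,038.85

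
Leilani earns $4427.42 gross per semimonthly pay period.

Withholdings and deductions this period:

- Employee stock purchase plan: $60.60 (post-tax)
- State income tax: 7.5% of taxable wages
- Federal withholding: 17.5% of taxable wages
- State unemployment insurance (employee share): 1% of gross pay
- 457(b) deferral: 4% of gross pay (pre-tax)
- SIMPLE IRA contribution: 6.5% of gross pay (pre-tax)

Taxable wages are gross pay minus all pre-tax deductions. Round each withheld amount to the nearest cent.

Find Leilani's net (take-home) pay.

$2867.04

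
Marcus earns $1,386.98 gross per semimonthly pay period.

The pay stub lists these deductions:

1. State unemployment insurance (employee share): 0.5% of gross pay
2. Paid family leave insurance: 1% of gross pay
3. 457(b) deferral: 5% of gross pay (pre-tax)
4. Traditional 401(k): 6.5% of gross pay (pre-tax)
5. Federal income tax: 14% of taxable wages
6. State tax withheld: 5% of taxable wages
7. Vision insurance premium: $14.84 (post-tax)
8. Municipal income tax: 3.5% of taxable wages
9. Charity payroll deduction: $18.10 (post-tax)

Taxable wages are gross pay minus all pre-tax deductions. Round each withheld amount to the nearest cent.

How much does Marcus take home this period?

$897.56

Traditional 401(k): $1,386.98 × 0.065 = $90.15
457(b) deferral: $1,386.98 × 0.05 = $69.35
Pre-tax total = $90.15 + $69.35 = $159.50
Taxable wages = $1,386.98 − $159.50 = $1,227.48
Federal income tax: $1,227.48 × 0.14 = $171.85
Municipal income tax: $1,227.48 × 0.035 = $42.96
State tax withheld: $1,227.48 × 0.05 = $61.37
Paid family leave insurance: $1,386.98 × 0.01 = $13.87
State unemployment insurance (employee share): $1,386.98 × 0.005 = $6.93
Vision insurance premium: $14.84
Charity payroll deduction: $18.10
Total deductions = $90.15 + $69.35 + $171.85 + $42.96 + $61.37 + $13.87 + $6.93 + $14.84 + $18.10 = $489.42
Net pay = $1,386.98 − $489.42 = $897.56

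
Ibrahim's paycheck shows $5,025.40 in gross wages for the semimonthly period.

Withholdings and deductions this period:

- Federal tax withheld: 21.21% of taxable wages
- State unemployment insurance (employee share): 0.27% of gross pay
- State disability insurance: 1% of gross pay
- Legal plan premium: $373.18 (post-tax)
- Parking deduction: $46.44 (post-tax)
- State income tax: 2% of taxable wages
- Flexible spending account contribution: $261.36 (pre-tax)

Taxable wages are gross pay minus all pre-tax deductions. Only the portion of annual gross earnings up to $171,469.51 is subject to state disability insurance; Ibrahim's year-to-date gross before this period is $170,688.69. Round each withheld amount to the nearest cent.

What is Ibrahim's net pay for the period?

$3,217.31

Flexible spending account contribution: $261.36
Taxable wages = $5,025.40 − $261.36 = $4,764.04
State income tax: $4,764.04 × 0.02 = $95.28
Federal tax withheld: $4,764.04 × 0.2121 = $1,010.45
State unemployment insurance (employee share): $5,025.40 × 0.0027 = $13.57
State disability insurance: only $171,469.51 − $170,688.69 = $780.82 of this check is subject → $780.82 × 0.01 = $7.81
Legal plan premium: $373.18
Parking deduction: $46.44
Total deductions = $261.36 + $95.28 + $1,010.45 + $13.57 + $7.81 + $373.18 + $46.44 = $1,808.09
Net pay = $5,025.40 − $1,808.09 = $3,217.31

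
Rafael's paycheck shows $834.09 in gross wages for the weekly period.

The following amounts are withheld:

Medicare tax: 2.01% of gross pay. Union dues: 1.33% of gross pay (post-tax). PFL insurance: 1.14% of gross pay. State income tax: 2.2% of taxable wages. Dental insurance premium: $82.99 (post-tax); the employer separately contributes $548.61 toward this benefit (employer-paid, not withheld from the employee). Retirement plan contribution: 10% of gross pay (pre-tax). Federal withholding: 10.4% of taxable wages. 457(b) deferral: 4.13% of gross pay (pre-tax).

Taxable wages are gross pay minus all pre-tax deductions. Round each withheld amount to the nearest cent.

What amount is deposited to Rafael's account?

$505.62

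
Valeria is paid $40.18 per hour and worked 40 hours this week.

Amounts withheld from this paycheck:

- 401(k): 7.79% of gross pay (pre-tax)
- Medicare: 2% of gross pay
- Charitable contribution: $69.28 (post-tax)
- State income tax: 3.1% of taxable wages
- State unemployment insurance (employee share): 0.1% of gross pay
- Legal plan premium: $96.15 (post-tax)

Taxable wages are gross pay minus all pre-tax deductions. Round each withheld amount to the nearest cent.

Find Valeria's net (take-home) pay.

Gross pay: 40 × $40.18 = $1607.20
401(k): $1607.20 × 0.0779 = $125.20
Taxable wages = $1607.20 − $125.20 = $1482.00
State income tax: $1482.00 × 0.031 = $45.94
State unemployment insurance (employee share): $1607.20 × 0.001 = $1.61
Medicare: $1607.20 × 0.02 = $32.14
Charitable contribution: $69.28
Legal plan premium: $96.15
Total deductions = $125.20 + $45.94 + $1.61 + $32.14 + $69.28 + $96.15 = $370.32
Net pay = $1607.20 − $370.32 = $1236.88

$1236.88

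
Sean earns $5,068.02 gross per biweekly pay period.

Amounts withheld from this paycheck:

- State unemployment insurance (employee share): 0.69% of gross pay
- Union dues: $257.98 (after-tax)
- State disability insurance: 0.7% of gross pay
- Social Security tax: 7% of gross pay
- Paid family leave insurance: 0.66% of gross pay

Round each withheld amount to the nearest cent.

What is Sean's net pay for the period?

$4,351.38

State disability insurance: $5,068.02 × 0.007 = $35.48
Paid family leave insurance: $5,068.02 × 0.0066 = $33.45
Social Security tax: $5,068.02 × 0.07 = $354.76
State unemployment insurance (employee share): $5,068.02 × 0.0069 = $34.97
Union dues: $257.98
Total deductions = $35.48 + $33.45 + $354.76 + $34.97 + $257.98 = $716.64
Net pay = $5,068.02 − $716.64 = $4,351.38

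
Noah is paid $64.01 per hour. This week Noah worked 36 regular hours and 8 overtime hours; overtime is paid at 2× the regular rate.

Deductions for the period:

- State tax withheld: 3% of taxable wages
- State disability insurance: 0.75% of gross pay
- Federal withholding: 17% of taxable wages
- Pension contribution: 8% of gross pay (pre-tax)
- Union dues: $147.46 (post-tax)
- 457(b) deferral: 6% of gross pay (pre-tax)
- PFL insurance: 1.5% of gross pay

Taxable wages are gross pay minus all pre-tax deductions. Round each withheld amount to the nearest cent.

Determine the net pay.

Regular pay: 36 × $64.01 = $2304.36
Overtime pay: 8 × $64.01 × 2 = $1024.16
Gross pay = $2304.36 + $1024.16 = $3328.52
Pension contribution: $3328.52 × 0.08 = $266.28
457(b) deferral: $3328.52 × 0.06 = $199.71
Pre-tax total = $266.28 + $199.71 = $465.99
Taxable wages = $3328.52 − $465.99 = $2862.53
State tax withheld: $2862.53 × 0.03 = $85.88
Federal withholding: $2862.53 × 0.17 = $486.63
PFL insurance: $3328.52 × 0.015 = $49.93
State disability insurance: $3328.52 × 0.0075 = $24.96
Union dues: $147.46
Total deductions = $266.28 + $199.71 + $85.88 + $486.63 + $49.93 + $24.96 + $147.46 = $1260.85
Net pay = $3328.52 − $1260.85 = $2067.67

$2067.67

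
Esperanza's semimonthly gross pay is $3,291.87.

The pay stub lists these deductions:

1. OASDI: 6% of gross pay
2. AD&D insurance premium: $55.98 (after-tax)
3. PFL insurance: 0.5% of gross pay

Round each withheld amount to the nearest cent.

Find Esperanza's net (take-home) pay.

$3,021.92

OASDI: $3,291.87 × 0.06 = $197.51
PFL insurance: $3,291.87 × 0.005 = $16.46
AD&D insurance premium: $55.98
Total deductions = $197.51 + $16.46 + $55.98 = $269.95
Net pay = $3,291.87 − $269.95 = $3,021.92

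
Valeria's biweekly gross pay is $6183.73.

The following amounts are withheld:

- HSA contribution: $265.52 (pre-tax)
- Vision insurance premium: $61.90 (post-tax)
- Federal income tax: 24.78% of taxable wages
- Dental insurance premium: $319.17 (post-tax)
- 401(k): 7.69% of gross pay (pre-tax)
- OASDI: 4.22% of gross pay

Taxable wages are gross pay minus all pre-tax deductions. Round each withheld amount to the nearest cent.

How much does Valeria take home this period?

401(k): $6183.73 × 0.0769 = $475.53
HSA contribution: $265.52
Pre-tax total = $475.53 + $265.52 = $741.05
Taxable wages = $6183.73 − $741.05 = $5442.68
Federal income tax: $5442.68 × 0.2478 = $1348.70
OASDI: $6183.73 × 0.0422 = $260.95
Vision insurance premium: $61.90
Dental insurance premium: $319.17
Total deductions = $475.53 + $265.52 + $1348.70 + $260.95 + $61.90 + $319.17 = $2731.77
Net pay = $6183.73 − $2731.77 = $3451.96

$3451.96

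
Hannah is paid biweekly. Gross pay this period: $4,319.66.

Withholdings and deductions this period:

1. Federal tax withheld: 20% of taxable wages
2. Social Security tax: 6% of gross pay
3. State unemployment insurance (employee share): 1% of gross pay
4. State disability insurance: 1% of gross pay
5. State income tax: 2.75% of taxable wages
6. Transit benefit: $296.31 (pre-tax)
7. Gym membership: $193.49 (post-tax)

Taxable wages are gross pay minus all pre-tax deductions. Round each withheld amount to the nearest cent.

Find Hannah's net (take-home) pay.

$2,568.97

Transit benefit: $296.31
Taxable wages = $4,319.66 − $296.31 = $4,023.35
Federal tax withheld: $4,023.35 × 0.2 = $804.67
State income tax: $4,023.35 × 0.0275 = $110.64
State disability insurance: $4,319.66 × 0.01 = $43.20
Social Security tax: $4,319.66 × 0.06 = $259.18
State unemployment insurance (employee share): $4,319.66 × 0.01 = $43.20
Gym membership: $193.49
Total deductions = $296.31 + $804.67 + $110.64 + $43.20 + $259.18 + $43.20 + $193.49 = $1,750.69
Net pay = $4,319.66 − $1,750.69 = $2,568.97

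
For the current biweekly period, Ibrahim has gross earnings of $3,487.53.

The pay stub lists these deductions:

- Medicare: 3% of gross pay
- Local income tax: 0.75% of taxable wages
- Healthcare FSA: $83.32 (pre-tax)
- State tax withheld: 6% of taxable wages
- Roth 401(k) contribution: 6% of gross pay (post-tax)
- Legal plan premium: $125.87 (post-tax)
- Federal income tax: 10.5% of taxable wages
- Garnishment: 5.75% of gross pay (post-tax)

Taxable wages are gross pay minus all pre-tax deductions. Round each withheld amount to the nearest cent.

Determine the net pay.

$2,176.71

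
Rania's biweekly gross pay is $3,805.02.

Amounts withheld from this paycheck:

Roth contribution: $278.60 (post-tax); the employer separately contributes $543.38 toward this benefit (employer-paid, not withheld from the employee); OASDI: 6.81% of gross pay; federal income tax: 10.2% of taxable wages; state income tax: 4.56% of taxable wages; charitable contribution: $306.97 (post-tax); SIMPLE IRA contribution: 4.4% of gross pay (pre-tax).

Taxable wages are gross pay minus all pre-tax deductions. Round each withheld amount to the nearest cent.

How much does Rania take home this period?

$2,256.00

SIMPLE IRA contribution: $3,805.02 × 0.044 = $167.42
Taxable wages = $3,805.02 − $167.42 = $3,637.60
Federal income tax: $3,637.60 × 0.102 = $371.04
State income tax: $3,637.60 × 0.0456 = $165.87
OASDI: $3,805.02 × 0.0681 = $259.12
Roth contribution: $278.60
Charitable contribution: $306.97
(Employer's $543.38 toward Roth contribution is not withheld from the employee.)
Total deductions = $167.42 + $371.04 + $165.87 + $259.12 + $278.60 + $306.97 = $1,549.02
Net pay = $3,805.02 − $1,549.02 = $2,256.00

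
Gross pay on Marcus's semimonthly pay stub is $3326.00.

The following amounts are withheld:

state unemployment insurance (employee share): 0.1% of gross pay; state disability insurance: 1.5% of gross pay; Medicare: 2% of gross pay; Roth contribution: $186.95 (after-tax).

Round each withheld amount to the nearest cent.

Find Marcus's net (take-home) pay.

$3019.31

State disability insurance: $3326.00 × 0.015 = $49.89
Medicare: $3326.00 × 0.02 = $66.52
State unemployment insurance (employee share): $3326.00 × 0.001 = $3.33
Roth contribution: $186.95
Total deductions = $49.89 + $66.52 + $3.33 + $186.95 = $306.69
Net pay = $3326.00 − $306.69 = $3019.31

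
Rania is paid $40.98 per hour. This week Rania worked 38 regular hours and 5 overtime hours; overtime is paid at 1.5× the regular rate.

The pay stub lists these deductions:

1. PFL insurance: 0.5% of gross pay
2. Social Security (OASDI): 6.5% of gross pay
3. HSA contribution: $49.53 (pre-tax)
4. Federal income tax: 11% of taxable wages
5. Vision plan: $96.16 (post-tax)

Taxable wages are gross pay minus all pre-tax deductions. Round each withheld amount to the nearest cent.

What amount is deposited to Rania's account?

$1,388.72

Regular pay: 38 × $40.98 = $1,557.24
Overtime pay: 5 × $40.98 × 1.5 = $307.35
Gross pay = $1,557.24 + $307.35 = $1,864.59
HSA contribution: $49.53
Taxable wages = $1,864.59 − $49.53 = $1,815.06
Federal income tax: $1,815.06 × 0.11 = $199.66
Social Security (OASDI): $1,864.59 × 0.065 = $121.20
PFL insurance: $1,864.59 × 0.005 = $9.32
Vision plan: $96.16
Total deductions = $49.53 + $199.66 + $121.20 + $9.32 + $96.16 = $475.87
Net pay = $1,864.59 − $475.87 = $1,388.72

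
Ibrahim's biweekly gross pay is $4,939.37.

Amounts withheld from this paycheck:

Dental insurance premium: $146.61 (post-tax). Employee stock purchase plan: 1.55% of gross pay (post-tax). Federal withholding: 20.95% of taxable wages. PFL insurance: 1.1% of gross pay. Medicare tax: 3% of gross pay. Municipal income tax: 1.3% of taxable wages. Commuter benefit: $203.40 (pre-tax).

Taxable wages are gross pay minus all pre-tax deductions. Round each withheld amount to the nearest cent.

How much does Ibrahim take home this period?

Commuter benefit: $203.40
Taxable wages = $4,939.37 − $203.40 = $4,735.97
Municipal income tax: $4,735.97 × 0.013 = $61.57
Federal withholding: $4,735.97 × 0.2095 = $992.19
PFL insurance: $4,939.37 × 0.011 = $54.33
Medicare tax: $4,939.37 × 0.03 = $148.18
Employee stock purchase plan: $4,939.37 × 0.0155 = $76.56
Dental insurance premium: $146.61
Total deductions = $203.40 + $61.57 + $992.19 + $54.33 + $148.18 + $76.56 + $146.61 = $1,682.84
Net pay = $4,939.37 − $1,682.84 = $3,256.53

$3,256.53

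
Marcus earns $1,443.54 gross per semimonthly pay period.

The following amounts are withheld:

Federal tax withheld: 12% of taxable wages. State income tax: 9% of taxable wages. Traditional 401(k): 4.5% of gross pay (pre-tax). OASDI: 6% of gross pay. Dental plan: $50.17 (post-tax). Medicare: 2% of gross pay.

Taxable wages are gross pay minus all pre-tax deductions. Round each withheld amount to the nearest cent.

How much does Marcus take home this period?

Traditional 401(k): $1,443.54 × 0.045 = $64.96
Taxable wages = $1,443.54 − $64.96 = $1,378.58
Federal tax withheld: $1,378.58 × 0.12 = $165.43
State income tax: $1,378.58 × 0.09 = $124.07
OASDI: $1,443.54 × 0.06 = $86.61
Medicare: $1,443.54 × 0.02 = $28.87
Dental plan: $50.17
Total deductions = $64.96 + $165.43 + $124.07 + $86.61 + $28.87 + $50.17 = $520.11
Net pay = $1,443.54 − $520.11 = $923.43

$923.43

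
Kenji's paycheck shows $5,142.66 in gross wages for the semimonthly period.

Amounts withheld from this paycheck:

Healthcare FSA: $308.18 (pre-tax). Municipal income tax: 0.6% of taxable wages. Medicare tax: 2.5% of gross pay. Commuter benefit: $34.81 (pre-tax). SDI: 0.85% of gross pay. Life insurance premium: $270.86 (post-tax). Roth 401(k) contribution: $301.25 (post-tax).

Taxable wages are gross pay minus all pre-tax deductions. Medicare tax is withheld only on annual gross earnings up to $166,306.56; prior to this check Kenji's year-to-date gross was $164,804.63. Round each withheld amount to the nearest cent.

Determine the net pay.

Healthcare FSA: $308.18
Commuter benefit: $34.81
Pre-tax total = $308.18 + $34.81 = $342.99
Taxable wages = $5,142.66 − $342.99 = $4,799.67
Municipal income tax: $4,799.67 × 0.006 = $28.80
SDI: $5,142.66 × 0.0085 = $43.71
Medicare tax: only $166,306.56 − $164,804.63 = $1,501.93 of this check is subject → $1,501.93 × 0.025 = $37.55
Roth 401(k) contribution: $301.25
Life insurance premium: $270.86
Total deductions = $308.18 + $34.81 + $28.80 + $43.71 + $37.55 + $301.25 + $270.86 = $1,025.16
Net pay = $5,142.66 − $1,025.16 = $4,117.50

$4,117.50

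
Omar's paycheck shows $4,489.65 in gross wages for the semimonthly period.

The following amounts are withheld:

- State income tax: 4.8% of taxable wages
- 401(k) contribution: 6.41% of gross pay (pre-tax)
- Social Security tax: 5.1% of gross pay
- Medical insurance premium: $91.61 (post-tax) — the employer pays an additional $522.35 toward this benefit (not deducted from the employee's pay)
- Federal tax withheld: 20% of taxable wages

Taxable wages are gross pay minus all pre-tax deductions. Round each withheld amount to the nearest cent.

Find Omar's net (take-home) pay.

$2,839.22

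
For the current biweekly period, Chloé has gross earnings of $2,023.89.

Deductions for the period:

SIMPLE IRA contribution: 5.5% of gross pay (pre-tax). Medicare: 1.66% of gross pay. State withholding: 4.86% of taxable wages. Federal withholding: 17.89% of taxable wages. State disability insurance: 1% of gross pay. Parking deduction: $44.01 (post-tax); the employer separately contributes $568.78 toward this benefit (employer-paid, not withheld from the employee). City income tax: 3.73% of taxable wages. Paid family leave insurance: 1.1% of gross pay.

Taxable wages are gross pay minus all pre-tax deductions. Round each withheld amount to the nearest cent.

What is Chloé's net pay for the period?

$1,286.02

SIMPLE IRA contribution: $2,023.89 × 0.055 = $111.31
Taxable wages = $2,023.89 − $111.31 = $1,912.58
City income tax: $1,912.58 × 0.0373 = $71.34
Federal withholding: $1,912.58 × 0.1789 = $342.16
State withholding: $1,912.58 × 0.0486 = $92.95
Paid family leave insurance: $2,023.89 × 0.011 = $22.26
State disability insurance: $2,023.89 × 0.01 = $20.24
Medicare: $2,023.89 × 0.0166 = $33.60
Parking deduction: $44.01
(Employer's $568.78 toward parking deduction is not withheld from the employee.)
Total deductions = $111.31 + $71.34 + $342.16 + $92.95 + $22.26 + $20.24 + $33.60 + $44.01 = $737.87
Net pay = $2,023.89 − $737.87 = $1,286.02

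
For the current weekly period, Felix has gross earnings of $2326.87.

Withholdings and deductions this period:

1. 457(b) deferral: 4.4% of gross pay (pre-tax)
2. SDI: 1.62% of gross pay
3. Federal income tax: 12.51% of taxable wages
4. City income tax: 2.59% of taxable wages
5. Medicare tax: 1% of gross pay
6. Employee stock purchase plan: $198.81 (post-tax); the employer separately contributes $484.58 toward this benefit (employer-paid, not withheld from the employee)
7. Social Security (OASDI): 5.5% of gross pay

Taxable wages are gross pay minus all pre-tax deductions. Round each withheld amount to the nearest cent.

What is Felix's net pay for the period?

457(b) deferral: $2326.87 × 0.044 = $102.38
Taxable wages = $2326.87 − $102.38 = $2224.49
Federal income tax: $2224.49 × 0.1251 = $278.28
City income tax: $2224.49 × 0.0259 = $57.61
Social Security (OASDI): $2326.87 × 0.055 = $127.98
Medicare tax: $2326.87 × 0.01 = $23.27
SDI: $2326.87 × 0.0162 = $37.70
Employee stock purchase plan: $198.81
(Employer's $484.58 toward employee stock purchase plan is not withheld from the employee.)
Total deductions = $102.38 + $278.28 + $57.61 + $127.98 + $23.27 + $37.70 + $198.81 = $826.03
Net pay = $2326.87 − $826.03 = $1500.84

$1500.84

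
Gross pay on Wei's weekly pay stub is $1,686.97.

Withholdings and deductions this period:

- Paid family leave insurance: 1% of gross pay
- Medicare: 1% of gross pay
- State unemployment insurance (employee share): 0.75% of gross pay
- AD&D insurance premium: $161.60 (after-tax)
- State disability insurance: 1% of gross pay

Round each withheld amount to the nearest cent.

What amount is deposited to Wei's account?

$1,462.11

Medicare: $1,686.97 × 0.01 = $16.87
State unemployment insurance (employee share): $1,686.97 × 0.0075 = $12.65
State disability insurance: $1,686.97 × 0.01 = $16.87
Paid family leave insurance: $1,686.97 × 0.01 = $16.87
AD&D insurance premium: $161.60
Total deductions = $16.87 + $12.65 + $16.87 + $16.87 + $161.60 = $224.86
Net pay = $1,686.97 − $224.86 = $1,462.11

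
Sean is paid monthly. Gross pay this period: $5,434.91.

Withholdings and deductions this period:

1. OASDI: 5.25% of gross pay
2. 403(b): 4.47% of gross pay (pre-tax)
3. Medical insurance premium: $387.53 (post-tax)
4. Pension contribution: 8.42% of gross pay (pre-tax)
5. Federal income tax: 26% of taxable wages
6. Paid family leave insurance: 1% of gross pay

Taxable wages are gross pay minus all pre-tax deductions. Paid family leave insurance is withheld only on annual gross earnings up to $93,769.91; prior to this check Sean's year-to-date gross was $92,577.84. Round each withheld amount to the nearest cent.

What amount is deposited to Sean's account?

$2,818.64

403(b): $5,434.91 × 0.0447 = $242.94
Pension contribution: $5,434.91 × 0.0842 = $457.62
Pre-tax total = $242.94 + $457.62 = $700.56
Taxable wages = $5,434.91 − $700.56 = $4,734.35
Federal income tax: $4,734.35 × 0.26 = $1,230.93
Paid family leave insurance: only $93,769.91 − $92,577.84 = $1,192.07 of this check is subject → $1,192.07 × 0.01 = $11.92
OASDI: $5,434.91 × 0.0525 = $285.33
Medical insurance premium: $387.53
Total deductions = $242.94 + $457.62 + $1,230.93 + $11.92 + $285.33 + $387.53 = $2,616.27
Net pay = $5,434.91 − $2,616.27 = $2,818.64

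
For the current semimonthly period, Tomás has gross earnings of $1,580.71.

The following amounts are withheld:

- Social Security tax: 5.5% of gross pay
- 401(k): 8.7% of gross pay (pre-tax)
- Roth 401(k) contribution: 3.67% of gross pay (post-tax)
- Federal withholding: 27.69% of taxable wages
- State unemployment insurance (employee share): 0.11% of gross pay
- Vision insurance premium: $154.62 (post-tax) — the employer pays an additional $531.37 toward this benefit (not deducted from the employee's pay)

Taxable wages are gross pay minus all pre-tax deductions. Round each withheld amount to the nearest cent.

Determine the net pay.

$742.26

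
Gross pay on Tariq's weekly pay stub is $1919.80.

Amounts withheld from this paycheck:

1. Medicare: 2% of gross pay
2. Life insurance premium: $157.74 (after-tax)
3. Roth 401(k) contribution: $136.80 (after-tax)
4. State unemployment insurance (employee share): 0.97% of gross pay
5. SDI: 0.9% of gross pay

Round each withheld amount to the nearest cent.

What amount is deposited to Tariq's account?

$1550.96

SDI: $1919.80 × 0.009 = $17.28
Medicare: $1919.80 × 0.02 = $38.40
State unemployment insurance (employee share): $1919.80 × 0.0097 = $18.62
Roth 401(k) contribution: $136.80
Life insurance premium: $157.74
Total deductions = $17.28 + $38.40 + $18.62 + $136.80 + $157.74 = $368.84
Net pay = $1919.80 − $368.84 = $1550.96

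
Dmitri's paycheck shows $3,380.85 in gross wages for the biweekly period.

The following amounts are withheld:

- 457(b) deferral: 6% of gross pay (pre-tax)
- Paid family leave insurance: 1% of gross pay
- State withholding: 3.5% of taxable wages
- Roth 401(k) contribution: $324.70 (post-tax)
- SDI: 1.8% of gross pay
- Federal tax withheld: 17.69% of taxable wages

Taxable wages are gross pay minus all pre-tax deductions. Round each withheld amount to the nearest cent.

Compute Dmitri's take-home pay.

$2,085.21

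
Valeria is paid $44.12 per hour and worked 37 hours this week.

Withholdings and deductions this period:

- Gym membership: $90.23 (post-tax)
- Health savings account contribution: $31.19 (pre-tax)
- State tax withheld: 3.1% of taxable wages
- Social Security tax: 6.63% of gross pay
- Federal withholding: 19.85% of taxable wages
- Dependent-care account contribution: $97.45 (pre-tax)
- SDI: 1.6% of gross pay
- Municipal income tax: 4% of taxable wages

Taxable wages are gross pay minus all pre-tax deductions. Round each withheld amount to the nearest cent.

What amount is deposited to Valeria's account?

$873.95

Gross pay: 37 × $44.12 = $1632.44
Health savings account contribution: $31.19
Dependent-care account contribution: $97.45
Pre-tax total = $31.19 + $97.45 = $128.64
Taxable wages = $1632.44 − $128.64 = $1503.80
State tax withheld: $1503.80 × 0.031 = $46.62
Federal withholding: $1503.80 × 0.1985 = $298.50
Municipal income tax: $1503.80 × 0.04 = $60.15
Social Security tax: $1632.44 × 0.0663 = $108.23
SDI: $1632.44 × 0.016 = $26.12
Gym membership: $90.23
Total deductions = $31.19 + $97.45 + $46.62 + $298.50 + $60.15 + $108.23 + $26.12 + $90.23 = $758.49
Net pay = $1632.44 − $758.49 = $873.95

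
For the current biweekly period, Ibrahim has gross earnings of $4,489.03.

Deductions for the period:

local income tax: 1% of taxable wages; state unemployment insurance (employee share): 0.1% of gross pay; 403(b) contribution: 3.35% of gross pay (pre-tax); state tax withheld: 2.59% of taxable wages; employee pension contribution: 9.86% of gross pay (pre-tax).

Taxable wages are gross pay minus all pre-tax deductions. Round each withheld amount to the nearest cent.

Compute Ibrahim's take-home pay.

403(b) contribution: $4,489.03 × 0.0335 = $150.38
Employee pension contribution: $4,489.03 × 0.0986 = $442.62
Pre-tax total = $150.38 + $442.62 = $593.00
Taxable wages = $4,489.03 − $593.00 = $3,896.03
Local income tax: $3,896.03 × 0.01 = $38.96
State tax withheld: $3,896.03 × 0.0259 = $100.91
State unemployment insurance (employee share): $4,489.03 × 0.001 = $4.49
Total deductions = $150.38 + $442.62 + $38.96 + $100.91 + $4.49 = $737.36
Net pay = $4,489.03 − $737.36 = $3,751.67

$3,751.67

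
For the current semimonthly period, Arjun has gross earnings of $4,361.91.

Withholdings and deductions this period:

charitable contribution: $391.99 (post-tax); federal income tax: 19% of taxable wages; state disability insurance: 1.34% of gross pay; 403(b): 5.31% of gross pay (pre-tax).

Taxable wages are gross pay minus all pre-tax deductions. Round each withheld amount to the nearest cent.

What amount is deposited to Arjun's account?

$2,895.09

403(b): $4,361.91 × 0.0531 = $231.62
Taxable wages = $4,361.91 − $231.62 = $4,130.29
Federal income tax: $4,130.29 × 0.19 = $784.76
State disability insurance: $4,361.91 × 0.0134 = $58.45
Charitable contribution: $391.99
Total deductions = $231.62 + $784.76 + $58.45 + $391.99 = $1,466.82
Net pay = $4,361.91 − $1,466.82 = $2,895.09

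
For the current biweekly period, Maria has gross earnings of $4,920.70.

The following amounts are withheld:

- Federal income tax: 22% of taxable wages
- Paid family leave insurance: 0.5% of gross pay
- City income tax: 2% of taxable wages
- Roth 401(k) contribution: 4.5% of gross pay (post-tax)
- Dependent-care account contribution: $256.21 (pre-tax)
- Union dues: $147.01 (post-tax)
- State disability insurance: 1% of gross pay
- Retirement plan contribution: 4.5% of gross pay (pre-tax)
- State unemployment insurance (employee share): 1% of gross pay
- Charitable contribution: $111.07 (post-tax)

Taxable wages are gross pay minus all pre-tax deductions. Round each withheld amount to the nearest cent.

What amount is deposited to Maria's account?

$2,774.20

Dependent-care account contribution: $256.21
Retirement plan contribution: $4,920.70 × 0.045 = $221.43
Pre-tax total = $256.21 + $221.43 = $477.64
Taxable wages = $4,920.70 − $477.64 = $4,443.06
City income tax: $4,443.06 × 0.02 = $88.86
Federal income tax: $4,443.06 × 0.22 = $977.47
State disability insurance: $4,920.70 × 0.01 = $49.21
Paid family leave insurance: $4,920.70 × 0.005 = $24.60
State unemployment insurance (employee share): $4,920.70 × 0.01 = $49.21
Roth 401(k) contribution: $4,920.70 × 0.045 = $221.43
Charitable contribution: $111.07
Union dues: $147.01
Total deductions = $256.21 + $221.43 + $88.86 + $977.47 + $49.21 + $24.60 + $49.21 + $221.43 + $111.07 + $147.01 = $2,146.50
Net pay = $4,920.70 − $2,146.50 = $2,774.20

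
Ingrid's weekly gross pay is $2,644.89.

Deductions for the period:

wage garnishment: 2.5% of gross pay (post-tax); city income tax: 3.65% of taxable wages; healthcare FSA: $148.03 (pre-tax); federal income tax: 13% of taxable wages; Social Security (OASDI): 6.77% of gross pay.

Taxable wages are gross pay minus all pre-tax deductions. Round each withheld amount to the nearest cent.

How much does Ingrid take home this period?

$1,835.95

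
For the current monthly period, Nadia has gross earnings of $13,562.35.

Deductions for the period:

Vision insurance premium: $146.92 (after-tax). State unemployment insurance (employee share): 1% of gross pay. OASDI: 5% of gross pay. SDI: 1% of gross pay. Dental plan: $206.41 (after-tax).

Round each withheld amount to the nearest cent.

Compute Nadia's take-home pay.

State unemployment insurance (employee share): $13,562.35 × 0.01 = $135.62
SDI: $13,562.35 × 0.01 = $135.62
OASDI: $13,562.35 × 0.05 = $678.12
Dental plan: $206.41
Vision insurance premium: $146.92
Total deductions = $135.62 + $135.62 + $678.12 + $206.41 + $146.92 = $1,302.69
Net pay = $13,562.35 − $1,302.69 = $12,259.66

$12,259.66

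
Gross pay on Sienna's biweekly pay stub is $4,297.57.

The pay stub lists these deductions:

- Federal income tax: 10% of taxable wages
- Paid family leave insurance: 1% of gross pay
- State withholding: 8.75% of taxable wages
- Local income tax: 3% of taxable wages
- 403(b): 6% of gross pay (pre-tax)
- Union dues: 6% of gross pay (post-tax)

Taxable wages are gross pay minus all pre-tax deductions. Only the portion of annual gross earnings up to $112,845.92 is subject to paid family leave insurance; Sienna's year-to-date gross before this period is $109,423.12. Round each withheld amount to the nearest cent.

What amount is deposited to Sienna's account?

403(b): $4,297.57 × 0.06 = $257.85
Taxable wages = $4,297.57 − $257.85 = $4,039.72
Local income tax: $4,039.72 × 0.03 = $121.19
Federal income tax: $4,039.72 × 0.1 = $403.97
State withholding: $4,039.72 × 0.0875 = $353.48
Paid family leave insurance: only $112,845.92 − $109,423.12 = $3,422.80 of this check is subject → $3,422.80 × 0.01 = $34.23
Union dues: $4,297.57 × 0.06 = $257.85
Total deductions = $257.85 + $121.19 + $403.97 + $353.48 + $34.23 + $257.85 = $1,428.57
Net pay = $4,297.57 − $1,428.57 = $2,869.00

$2,869.00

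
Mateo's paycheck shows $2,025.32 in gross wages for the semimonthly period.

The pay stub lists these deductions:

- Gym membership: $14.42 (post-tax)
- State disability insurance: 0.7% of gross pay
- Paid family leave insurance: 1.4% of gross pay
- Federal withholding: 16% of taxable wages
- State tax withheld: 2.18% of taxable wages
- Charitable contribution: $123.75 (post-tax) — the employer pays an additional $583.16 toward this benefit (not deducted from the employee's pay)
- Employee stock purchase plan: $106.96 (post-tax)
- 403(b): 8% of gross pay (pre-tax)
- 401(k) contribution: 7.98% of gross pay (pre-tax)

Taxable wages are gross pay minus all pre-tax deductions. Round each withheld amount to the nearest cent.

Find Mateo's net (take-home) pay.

403(b): $2,025.32 × 0.08 = $162.03
401(k) contribution: $2,025.32 × 0.0798 = $161.62
Pre-tax total = $162.03 + $161.62 = $323.65
Taxable wages = $2,025.32 − $323.65 = $1,701.67
Federal withholding: $1,701.67 × 0.16 = $272.27
State tax withheld: $1,701.67 × 0.0218 = $37.10
Paid family leave insurance: $2,025.32 × 0.014 = $28.35
State disability insurance: $2,025.32 × 0.007 = $14.18
Employee stock purchase plan: $106.96
Gym membership: $14.42
Charitable contribution: $123.75
(Employer's $583.16 toward charitable contribution is not withheld from the employee.)
Total deductions = $162.03 + $161.62 + $272.27 + $37.10 + $28.35 + $14.18 + $106.96 + $14.42 + $123.75 = $920.68
Net pay = $2,025.32 − $920.68 = $1,104.64

$1,104.64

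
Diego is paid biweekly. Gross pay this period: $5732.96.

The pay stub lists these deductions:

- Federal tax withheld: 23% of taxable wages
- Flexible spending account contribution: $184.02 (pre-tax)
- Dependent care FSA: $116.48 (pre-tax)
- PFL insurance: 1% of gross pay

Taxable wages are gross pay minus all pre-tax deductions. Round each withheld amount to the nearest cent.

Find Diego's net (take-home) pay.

Flexible spending account contribution: $184.02
Dependent care FSA: $116.48
Pre-tax total = $184.02 + $116.48 = $300.50
Taxable wages = $5732.96 − $300.50 = $5432.46
Federal tax withheld: $5432.46 × 0.23 = $1249.47
PFL insurance: $5732.96 × 0.01 = $57.33
Total deductions = $184.02 + $116.48 + $1249.47 + $57.33 = $1607.30
Net pay = $5732.96 − $1607.30 = $4125.66

$4125.66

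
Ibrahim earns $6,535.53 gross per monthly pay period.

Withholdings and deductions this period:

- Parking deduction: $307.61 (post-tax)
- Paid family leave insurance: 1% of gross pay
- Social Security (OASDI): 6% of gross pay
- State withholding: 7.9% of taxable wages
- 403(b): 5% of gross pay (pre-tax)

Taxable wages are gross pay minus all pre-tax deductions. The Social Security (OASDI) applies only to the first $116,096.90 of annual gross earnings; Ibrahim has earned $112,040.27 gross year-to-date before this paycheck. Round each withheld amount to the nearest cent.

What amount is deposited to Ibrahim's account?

$5,101.89

403(b): $6,535.53 × 0.05 = $326.78
Taxable wages = $6,535.53 − $326.78 = $6,208.75
State withholding: $6,208.75 × 0.079 = $490.49
Paid family leave insurance: $6,535.53 × 0.01 = $65.36
Social Security (OASDI): only $116,096.90 − $112,040.27 = $4,056.63 of this check is subject → $4,056.63 × 0.06 = $243.40
Parking deduction: $307.61
Total deductions = $326.78 + $490.49 + $65.36 + $243.40 + $307.61 = $1,433.64
Net pay = $6,535.53 − $1,433.64 = $5,101.89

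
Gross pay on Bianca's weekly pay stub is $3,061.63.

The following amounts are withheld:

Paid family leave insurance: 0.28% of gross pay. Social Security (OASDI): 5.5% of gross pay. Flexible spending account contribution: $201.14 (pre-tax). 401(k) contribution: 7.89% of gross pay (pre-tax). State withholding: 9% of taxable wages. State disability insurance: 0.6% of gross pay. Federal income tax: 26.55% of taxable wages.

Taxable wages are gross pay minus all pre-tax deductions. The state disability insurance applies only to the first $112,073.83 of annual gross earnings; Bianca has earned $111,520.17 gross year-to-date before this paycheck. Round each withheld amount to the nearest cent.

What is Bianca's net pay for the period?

$1,507.62

401(k) contribution: $3,061.63 × 0.0789 = $241.56
Flexible spending account contribution: $201.14
Pre-tax total = $241.56 + $201.14 = $442.70
Taxable wages = $3,061.63 − $442.70 = $2,618.93
State withholding: $2,618.93 × 0.09 = $235.70
Federal income tax: $2,618.93 × 0.2655 = $695.33
Paid family leave insurance: $3,061.63 × 0.0028 = $8.57
Social Security (OASDI): $3,061.63 × 0.055 = $168.39
State disability insurance: only $112,073.83 − $111,520.17 = $553.66 of this check is subject → $553.66 × 0.006 = $3.32
Total deductions = $241.56 + $201.14 + $235.70 + $695.33 + $8.57 + $168.39 + $3.32 = $1,554.01
Net pay = $3,061.63 − $1,554.01 = $1,507.62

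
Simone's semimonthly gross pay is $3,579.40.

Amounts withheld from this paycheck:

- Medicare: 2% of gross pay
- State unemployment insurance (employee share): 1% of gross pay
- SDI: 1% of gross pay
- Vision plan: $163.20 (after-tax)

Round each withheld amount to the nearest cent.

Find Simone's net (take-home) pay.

$3,273.03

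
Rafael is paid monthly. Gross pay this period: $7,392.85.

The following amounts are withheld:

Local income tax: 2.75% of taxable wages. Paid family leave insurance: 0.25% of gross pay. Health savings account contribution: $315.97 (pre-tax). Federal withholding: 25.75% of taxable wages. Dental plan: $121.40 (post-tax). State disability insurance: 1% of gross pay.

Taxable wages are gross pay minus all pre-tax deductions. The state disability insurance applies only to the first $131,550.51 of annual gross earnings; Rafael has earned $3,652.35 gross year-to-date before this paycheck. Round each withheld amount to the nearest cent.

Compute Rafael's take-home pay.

$4,846.16

Health savings account contribution: $315.97
Taxable wages = $7,392.85 − $315.97 = $7,076.88
Local income tax: $7,076.88 × 0.0275 = $194.61
Federal withholding: $7,076.88 × 0.2575 = $1,822.30
Paid family leave insurance: $7,392.85 × 0.0025 = $18.48
State disability insurance: cap not yet reached, full $7,392.85 is subject → $7,392.85 × 0.01 = $73.93
Dental plan: $121.40
Total deductions = $315.97 + $194.61 + $1,822.30 + $18.48 + $73.93 + $121.40 = $2,546.69
Net pay = $7,392.85 − $2,546.69 = $4,846.16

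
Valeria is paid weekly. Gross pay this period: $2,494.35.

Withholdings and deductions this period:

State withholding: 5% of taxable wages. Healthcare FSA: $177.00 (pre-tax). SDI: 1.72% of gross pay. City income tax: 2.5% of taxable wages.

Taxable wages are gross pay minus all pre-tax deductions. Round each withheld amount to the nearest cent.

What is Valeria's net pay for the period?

$2,100.65

Healthcare FSA: $177.00
Taxable wages = $2,494.35 − $177.00 = $2,317.35
State withholding: $2,317.35 × 0.05 = $115.87
City income tax: $2,317.35 × 0.025 = $57.93
SDI: $2,494.35 × 0.0172 = $42.90
Total deductions = $177.00 + $115.87 + $57.93 + $42.90 = $393.70
Net pay = $2,494.35 − $393.70 = $2,100.65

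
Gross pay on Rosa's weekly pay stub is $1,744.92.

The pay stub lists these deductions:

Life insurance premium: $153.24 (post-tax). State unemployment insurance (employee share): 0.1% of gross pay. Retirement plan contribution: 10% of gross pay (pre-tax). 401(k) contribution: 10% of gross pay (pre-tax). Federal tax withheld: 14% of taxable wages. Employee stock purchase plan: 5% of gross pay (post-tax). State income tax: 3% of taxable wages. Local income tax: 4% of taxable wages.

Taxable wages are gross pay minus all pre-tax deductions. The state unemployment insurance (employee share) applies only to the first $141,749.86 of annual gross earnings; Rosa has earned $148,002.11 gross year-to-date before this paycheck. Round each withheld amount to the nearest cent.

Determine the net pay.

$862.30

Retirement plan contribution: $1,744.92 × 0.1 = $174.49
401(k) contribution: $1,744.92 × 0.1 = $174.49
Pre-tax total = $174.49 + $174.49 = $348.98
Taxable wages = $1,744.92 − $348.98 = $1,395.94
Local income tax: $1,395.94 × 0.04 = $55.84
Federal tax withheld: $1,395.94 × 0.14 = $195.43
State income tax: $1,395.94 × 0.03 = $41.88
State unemployment insurance (employee share): annual cap $141,749.86 already reached (YTD $148,002.11), so $0.00
Life insurance premium: $153.24
Employee stock purchase plan: $1,744.92 × 0.05 = $87.25
Total deductions = $174.49 + $174.49 + $55.84 + $195.43 + $41.88 + $0.00 + $153.24 + $87.25 = $882.62
Net pay = $1,744.92 − $882.62 = $862.30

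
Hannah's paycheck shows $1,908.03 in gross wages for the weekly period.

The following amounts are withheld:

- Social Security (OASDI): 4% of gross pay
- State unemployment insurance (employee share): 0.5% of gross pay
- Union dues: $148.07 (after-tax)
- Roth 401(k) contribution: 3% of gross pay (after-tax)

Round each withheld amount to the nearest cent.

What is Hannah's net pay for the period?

Social Security (OASDI): $1,908.03 × 0.04 = $76.32
State unemployment insurance (employee share): $1,908.03 × 0.005 = $9.54
Roth 401(k) contribution: $1,908.03 × 0.03 = $57.24
Union dues: $148.07
Total deductions = $76.32 + $9.54 + $57.24 + $148.07 = $291.17
Net pay = $1,908.03 − $291.17 = $1,616.86

$1,616.86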